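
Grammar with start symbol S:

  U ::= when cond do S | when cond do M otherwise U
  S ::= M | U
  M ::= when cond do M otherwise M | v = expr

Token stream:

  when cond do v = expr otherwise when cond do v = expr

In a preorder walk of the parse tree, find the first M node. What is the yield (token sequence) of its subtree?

[S [U when cond do [M v = expr] otherwise [U when cond do [S [M v = expr]]]]]

v = expr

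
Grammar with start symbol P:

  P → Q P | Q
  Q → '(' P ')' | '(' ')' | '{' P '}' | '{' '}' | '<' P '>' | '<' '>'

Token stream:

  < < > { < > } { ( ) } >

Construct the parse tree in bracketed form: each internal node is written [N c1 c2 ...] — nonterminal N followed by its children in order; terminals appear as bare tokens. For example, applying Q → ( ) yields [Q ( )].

[P [Q < [P [Q < >] [P [Q { [P [Q < >]] }] [P [Q { [P [Q ( )]] }]]]] >]]

P
Q
< P >
< Q P >
< < > P >
< < > Q P >
< < > { P } P >
< < > { Q } P >
< < > { < > } P >
< < > { < > } Q >
< < > { < > } { P } >
< < > { < > } { Q } >
< < > { < > } { ( ) } >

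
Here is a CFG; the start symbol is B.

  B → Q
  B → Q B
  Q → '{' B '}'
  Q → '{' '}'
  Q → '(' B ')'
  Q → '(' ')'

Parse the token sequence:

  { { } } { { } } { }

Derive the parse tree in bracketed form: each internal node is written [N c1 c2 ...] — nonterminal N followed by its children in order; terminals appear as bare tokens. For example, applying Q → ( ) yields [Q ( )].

B
Q B
{ B } B
{ Q } B
{ { } } B
{ { } } Q B
{ { } } { B } B
{ { } } { Q } B
{ { } } { { } } B
{ { } } { { } } Q
{ { } } { { } } { }

[B [Q { [B [Q { }]] }] [B [Q { [B [Q { }]] }] [B [Q { }]]]]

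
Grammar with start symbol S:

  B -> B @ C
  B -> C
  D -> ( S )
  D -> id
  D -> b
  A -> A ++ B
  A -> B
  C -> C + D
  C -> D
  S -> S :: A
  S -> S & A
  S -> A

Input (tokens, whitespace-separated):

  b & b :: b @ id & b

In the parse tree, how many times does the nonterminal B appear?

5

[S [S [S [S [A [B [C [D b]]]]] & [A [B [C [D b]]]]] :: [A [B [B [C [D b]]] @ [C [D id]]]]] & [A [B [C [D b]]]]]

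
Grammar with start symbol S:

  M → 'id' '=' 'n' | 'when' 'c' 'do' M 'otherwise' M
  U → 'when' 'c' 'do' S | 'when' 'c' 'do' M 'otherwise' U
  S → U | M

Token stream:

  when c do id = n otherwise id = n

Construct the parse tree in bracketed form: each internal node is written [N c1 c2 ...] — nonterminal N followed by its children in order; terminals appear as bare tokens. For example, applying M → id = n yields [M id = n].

S
M
when c do M otherwise M
when c do id = n otherwise M
when c do id = n otherwise id = n

[S [M when c do [M id = n] otherwise [M id = n]]]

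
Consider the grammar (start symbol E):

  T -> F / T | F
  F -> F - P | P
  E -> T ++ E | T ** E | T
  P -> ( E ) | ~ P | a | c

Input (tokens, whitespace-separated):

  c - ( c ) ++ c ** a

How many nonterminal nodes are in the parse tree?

18

[E [T [F [F [P c]] - [P ( [E [T [F [P c]]]] )]]] ++ [E [T [F [P c]]] ** [E [T [F [P a]]]]]]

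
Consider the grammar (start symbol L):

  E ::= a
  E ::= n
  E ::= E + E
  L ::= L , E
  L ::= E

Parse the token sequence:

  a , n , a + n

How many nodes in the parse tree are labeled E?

5

[L [L [L [E a]] , [E n]] , [E [E a] + [E n]]]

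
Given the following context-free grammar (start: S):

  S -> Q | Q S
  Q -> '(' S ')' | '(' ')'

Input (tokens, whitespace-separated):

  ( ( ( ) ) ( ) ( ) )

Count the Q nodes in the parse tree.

5

[S [Q ( [S [Q ( [S [Q ( )]] )] [S [Q ( )] [S [Q ( )]]]] )]]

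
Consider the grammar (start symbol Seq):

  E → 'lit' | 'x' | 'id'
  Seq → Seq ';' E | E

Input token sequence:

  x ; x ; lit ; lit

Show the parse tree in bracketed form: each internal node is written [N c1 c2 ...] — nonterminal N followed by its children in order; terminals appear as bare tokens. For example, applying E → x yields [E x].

Seq
Seq ; E
Seq ; E ; E
Seq ; E ; E ; E
E ; E ; E ; E
x ; E ; E ; E
x ; x ; E ; E
x ; x ; lit ; E
x ; x ; lit ; lit

[Seq [Seq [Seq [Seq [E x]] ; [E x]] ; [E lit]] ; [E lit]]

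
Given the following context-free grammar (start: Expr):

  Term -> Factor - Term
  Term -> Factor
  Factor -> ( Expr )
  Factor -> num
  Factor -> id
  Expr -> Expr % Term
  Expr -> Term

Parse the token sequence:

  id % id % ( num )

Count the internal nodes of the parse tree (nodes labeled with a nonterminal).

12

[Expr [Expr [Expr [Term [Factor id]]] % [Term [Factor id]]] % [Term [Factor ( [Expr [Term [Factor num]]] )]]]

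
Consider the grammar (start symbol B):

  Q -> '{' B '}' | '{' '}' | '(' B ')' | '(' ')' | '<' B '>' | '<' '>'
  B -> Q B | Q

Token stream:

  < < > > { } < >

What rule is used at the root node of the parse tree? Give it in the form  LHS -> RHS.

[B [Q < [B [Q < >]] >] [B [Q { }] [B [Q < >]]]]

B -> Q B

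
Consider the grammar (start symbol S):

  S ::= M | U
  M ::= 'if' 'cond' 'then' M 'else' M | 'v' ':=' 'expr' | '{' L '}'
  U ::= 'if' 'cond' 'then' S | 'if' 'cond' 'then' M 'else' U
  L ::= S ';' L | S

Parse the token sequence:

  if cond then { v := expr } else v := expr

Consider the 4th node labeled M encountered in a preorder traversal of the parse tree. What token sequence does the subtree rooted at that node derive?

v := expr

[S [M if cond then [M { [L [S [M v := expr]]] }] else [M v := expr]]]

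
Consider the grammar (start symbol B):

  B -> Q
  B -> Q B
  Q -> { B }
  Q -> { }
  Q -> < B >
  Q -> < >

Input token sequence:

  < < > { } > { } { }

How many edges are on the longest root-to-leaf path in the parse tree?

[B [Q < [B [Q < >] [B [Q { }]]] >] [B [Q { }] [B [Q { }]]]]

5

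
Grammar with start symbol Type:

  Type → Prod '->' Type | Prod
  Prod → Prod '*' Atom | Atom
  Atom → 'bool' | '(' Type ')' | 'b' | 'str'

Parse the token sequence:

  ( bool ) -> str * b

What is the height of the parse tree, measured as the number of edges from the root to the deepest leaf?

6

[Type [Prod [Atom ( [Type [Prod [Atom bool]]] )]] -> [Type [Prod [Prod [Atom str]] * [Atom b]]]]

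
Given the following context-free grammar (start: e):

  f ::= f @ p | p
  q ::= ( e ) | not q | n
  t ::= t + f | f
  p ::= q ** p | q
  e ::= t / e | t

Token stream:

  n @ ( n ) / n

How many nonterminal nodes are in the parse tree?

18

[e [t [f [f [p [q n]]] @ [p [q ( [e [t [f [p [q n]]]]] )]]]] / [e [t [f [p [q n]]]]]]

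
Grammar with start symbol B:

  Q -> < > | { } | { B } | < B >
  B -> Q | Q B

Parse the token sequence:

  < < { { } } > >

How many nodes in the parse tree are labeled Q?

4

[B [Q < [B [Q < [B [Q { [B [Q { }]] }]] >]] >]]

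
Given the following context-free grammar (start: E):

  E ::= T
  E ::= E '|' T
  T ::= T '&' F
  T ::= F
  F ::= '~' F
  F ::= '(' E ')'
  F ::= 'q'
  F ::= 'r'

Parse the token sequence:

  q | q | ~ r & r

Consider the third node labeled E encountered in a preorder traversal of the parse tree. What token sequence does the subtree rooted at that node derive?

q

[E [E [E [T [F q]]] | [T [F q]]] | [T [T [F ~ [F r]]] & [F r]]]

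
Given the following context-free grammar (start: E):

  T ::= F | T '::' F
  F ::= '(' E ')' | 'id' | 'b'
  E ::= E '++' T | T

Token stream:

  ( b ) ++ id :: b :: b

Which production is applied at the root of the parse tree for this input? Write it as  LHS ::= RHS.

E ::= E '++' T

[E [E [T [F ( [E [T [F b]]] )]]] ++ [T [T [T [F id]] :: [F b]] :: [F b]]]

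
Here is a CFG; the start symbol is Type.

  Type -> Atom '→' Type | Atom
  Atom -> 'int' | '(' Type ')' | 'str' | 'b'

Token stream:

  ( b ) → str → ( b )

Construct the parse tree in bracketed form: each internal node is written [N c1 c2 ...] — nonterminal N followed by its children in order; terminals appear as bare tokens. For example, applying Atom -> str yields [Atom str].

Type
Atom → Type
( Type ) → Type
( Atom ) → Type
( b ) → Type
( b ) → Atom → Type
( b ) → str → Type
( b ) → str → Atom
( b ) → str → ( Type )
( b ) → str → ( Atom )
( b ) → str → ( b )

[Type [Atom ( [Type [Atom b]] )] → [Type [Atom str] → [Type [Atom ( [Type [Atom b]] )]]]]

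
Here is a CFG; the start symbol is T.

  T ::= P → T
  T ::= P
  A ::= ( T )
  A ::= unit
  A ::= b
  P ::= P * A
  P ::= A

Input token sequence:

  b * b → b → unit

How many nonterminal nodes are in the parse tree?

[T [P [P [A b]] * [A b]] → [T [P [A b]] → [T [P [A unit]]]]]

11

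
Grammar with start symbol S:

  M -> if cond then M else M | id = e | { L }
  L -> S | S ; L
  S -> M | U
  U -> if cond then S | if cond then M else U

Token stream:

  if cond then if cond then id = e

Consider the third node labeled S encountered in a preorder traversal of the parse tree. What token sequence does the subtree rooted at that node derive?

id = e

[S [U if cond then [S [U if cond then [S [M id = e]]]]]]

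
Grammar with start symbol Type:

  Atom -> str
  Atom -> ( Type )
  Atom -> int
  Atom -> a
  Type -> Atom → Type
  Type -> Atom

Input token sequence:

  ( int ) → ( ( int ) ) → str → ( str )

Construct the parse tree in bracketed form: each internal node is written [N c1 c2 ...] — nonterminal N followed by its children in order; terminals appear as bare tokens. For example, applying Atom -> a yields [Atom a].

[Type [Atom ( [Type [Atom int]] )] → [Type [Atom ( [Type [Atom ( [Type [Atom int]] )]] )] → [Type [Atom str] → [Type [Atom ( [Type [Atom str]] )]]]]]

Type
Atom → Type
( Type ) → Type
( Atom ) → Type
( int ) → Type
( int ) → Atom → Type
( int ) → ( Type ) → Type
( int ) → ( Atom ) → Type
( int ) → ( ( Type ) ) → Type
( int ) → ( ( Atom ) ) → Type
( int ) → ( ( int ) ) → Type
( int ) → ( ( int ) ) → Atom → Type
( int ) → ( ( int ) ) → str → Type
( int ) → ( ( int ) ) → str → Atom
( int ) → ( ( int ) ) → str → ( Type )
( int ) → ( ( int ) ) → str → ( Atom )
( int ) → ( ( int ) ) → str → ( str )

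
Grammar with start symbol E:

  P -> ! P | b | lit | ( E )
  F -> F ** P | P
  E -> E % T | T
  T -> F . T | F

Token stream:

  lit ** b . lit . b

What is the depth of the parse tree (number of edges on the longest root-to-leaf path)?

6

[E [T [F [F [P lit]] ** [P b]] . [T [F [P lit]] . [T [F [P b]]]]]]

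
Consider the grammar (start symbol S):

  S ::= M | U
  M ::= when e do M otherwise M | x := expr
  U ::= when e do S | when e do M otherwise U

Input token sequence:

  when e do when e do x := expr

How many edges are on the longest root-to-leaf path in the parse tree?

6

[S [U when e do [S [U when e do [S [M x := expr]]]]]]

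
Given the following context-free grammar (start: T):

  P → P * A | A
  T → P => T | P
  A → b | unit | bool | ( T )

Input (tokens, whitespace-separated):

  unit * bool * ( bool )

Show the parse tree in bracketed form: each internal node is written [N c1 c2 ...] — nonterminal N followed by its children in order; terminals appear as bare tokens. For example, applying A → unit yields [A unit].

T
P
P * A
P * A * A
A * A * A
unit * A * A
unit * bool * A
unit * bool * ( T )
unit * bool * ( P )
unit * bool * ( A )
unit * bool * ( bool )

[T [P [P [P [A unit]] * [A bool]] * [A ( [T [P [A bool]]] )]]]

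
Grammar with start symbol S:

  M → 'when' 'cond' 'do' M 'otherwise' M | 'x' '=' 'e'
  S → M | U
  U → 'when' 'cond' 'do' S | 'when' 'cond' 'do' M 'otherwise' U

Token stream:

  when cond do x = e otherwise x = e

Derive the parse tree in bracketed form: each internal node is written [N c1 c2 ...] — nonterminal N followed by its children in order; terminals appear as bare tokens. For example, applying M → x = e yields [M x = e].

S
M
when cond do M otherwise M
when cond do x = e otherwise M
when cond do x = e otherwise x = e

[S [M when cond do [M x = e] otherwise [M x = e]]]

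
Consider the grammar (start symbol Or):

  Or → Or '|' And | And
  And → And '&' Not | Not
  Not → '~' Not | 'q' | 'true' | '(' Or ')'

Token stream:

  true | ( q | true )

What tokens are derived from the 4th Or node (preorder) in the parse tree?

q

[Or [Or [And [Not true]]] | [And [Not ( [Or [Or [And [Not q]]] | [And [Not true]]] )]]]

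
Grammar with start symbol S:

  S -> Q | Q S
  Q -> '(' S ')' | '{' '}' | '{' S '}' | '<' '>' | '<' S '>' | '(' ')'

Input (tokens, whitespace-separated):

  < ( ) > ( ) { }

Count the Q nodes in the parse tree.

4

[S [Q < [S [Q ( )]] >] [S [Q ( )] [S [Q { }]]]]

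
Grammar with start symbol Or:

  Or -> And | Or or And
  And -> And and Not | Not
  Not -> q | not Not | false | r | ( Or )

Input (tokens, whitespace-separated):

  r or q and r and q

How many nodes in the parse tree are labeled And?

[Or [Or [And [Not r]]] or [And [And [And [Not q]] and [Not r]] and [Not q]]]

4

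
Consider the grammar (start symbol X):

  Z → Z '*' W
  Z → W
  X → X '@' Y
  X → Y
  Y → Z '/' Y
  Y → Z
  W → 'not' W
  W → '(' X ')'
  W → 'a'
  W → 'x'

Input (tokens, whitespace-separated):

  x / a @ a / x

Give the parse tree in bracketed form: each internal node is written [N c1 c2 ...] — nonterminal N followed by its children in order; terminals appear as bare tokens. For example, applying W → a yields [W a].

[X [X [Y [Z [W x]] / [Y [Z [W a]]]]] @ [Y [Z [W a]] / [Y [Z [W x]]]]]

X
X @ Y
Y @ Y
Z / Y @ Y
W / Y @ Y
x / Y @ Y
x / Z @ Y
x / W @ Y
x / a @ Y
x / a @ Z / Y
x / a @ W / Y
x / a @ a / Y
x / a @ a / Z
x / a @ a / W
x / a @ a / x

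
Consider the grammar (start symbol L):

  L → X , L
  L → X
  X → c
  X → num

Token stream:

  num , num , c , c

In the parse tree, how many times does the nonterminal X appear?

[L [X num] , [L [X num] , [L [X c] , [L [X c]]]]]

4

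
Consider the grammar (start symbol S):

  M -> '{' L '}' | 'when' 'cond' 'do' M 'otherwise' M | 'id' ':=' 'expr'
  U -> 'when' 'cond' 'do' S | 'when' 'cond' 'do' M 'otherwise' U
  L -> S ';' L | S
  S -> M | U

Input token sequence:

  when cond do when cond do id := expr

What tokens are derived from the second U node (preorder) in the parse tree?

[S [U when cond do [S [U when cond do [S [M id := expr]]]]]]

when cond do id := expr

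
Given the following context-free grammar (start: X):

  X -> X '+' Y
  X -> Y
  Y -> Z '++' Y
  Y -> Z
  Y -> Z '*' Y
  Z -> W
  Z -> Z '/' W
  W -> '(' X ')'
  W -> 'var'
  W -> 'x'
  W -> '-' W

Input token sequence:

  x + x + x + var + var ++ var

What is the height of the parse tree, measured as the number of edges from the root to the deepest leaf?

[X [X [X [X [X [Y [Z [W x]]]] + [Y [Z [W x]]]] + [Y [Z [W x]]]] + [Y [Z [W var]]]] + [Y [Z [W var]] ++ [Y [Z [W var]]]]]

8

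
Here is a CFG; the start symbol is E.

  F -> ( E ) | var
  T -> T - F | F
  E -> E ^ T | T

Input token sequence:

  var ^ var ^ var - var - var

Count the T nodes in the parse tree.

5

[E [E [E [T [F var]]] ^ [T [F var]]] ^ [T [T [T [F var]] - [F var]] - [F var]]]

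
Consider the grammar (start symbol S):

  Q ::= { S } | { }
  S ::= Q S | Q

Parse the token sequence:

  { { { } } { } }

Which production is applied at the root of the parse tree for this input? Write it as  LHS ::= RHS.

S ::= Q

[S [Q { [S [Q { [S [Q { }]] }] [S [Q { }]]] }]]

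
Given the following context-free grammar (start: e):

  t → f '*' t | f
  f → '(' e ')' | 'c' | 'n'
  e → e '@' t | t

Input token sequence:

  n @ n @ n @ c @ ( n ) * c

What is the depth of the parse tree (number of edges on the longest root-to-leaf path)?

[e [e [e [e [e [t [f n]]] @ [t [f n]]] @ [t [f n]]] @ [t [f c]]] @ [t [f ( [e [t [f n]]] )] * [t [f c]]]]

7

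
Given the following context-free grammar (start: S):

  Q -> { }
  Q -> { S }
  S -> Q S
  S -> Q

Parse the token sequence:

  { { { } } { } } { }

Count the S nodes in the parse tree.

5

[S [Q { [S [Q { [S [Q { }]] }] [S [Q { }]]] }] [S [Q { }]]]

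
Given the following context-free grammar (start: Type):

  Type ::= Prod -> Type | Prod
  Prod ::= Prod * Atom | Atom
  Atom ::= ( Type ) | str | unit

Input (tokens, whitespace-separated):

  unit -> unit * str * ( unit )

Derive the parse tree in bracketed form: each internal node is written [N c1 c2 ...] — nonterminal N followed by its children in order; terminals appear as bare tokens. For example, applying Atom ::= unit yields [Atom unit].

[Type [Prod [Atom unit]] -> [Type [Prod [Prod [Prod [Atom unit]] * [Atom str]] * [Atom ( [Type [Prod [Atom unit]]] )]]]]

Type
Prod -> Type
Atom -> Type
unit -> Type
unit -> Prod
unit -> Prod * Atom
unit -> Prod * Atom * Atom
unit -> Atom * Atom * Atom
unit -> unit * Atom * Atom
unit -> unit * str * Atom
unit -> unit * str * ( Type )
unit -> unit * str * ( Prod )
unit -> unit * str * ( Atom )
unit -> unit * str * ( unit )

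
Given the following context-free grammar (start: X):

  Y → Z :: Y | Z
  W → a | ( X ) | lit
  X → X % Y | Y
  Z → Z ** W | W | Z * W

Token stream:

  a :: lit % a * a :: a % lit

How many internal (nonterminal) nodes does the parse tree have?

[X [X [X [Y [Z [W a]] :: [Y [Z [W lit]]]]] % [Y [Z [Z [W a]] * [W a]] :: [Y [Z [W a]]]]] % [Y [Z [W lit]]]]

20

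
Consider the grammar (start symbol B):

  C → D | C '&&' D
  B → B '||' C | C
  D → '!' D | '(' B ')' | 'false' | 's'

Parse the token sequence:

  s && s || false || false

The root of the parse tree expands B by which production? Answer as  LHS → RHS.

[B [B [B [C [C [D s]] && [D s]]] || [C [D false]]] || [C [D false]]]

B → B '||' C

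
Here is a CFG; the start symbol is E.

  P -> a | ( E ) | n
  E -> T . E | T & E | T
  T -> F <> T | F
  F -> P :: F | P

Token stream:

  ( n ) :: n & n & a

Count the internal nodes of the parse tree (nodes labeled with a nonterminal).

18

[E [T [F [P ( [E [T [F [P n]]]] )] :: [F [P n]]]] & [E [T [F [P n]]] & [E [T [F [P a]]]]]]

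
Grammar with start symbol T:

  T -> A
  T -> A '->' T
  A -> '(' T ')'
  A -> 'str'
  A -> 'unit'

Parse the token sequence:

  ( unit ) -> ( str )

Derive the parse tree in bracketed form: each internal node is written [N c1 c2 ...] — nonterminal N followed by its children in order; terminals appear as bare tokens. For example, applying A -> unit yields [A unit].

T
A -> T
( T ) -> T
( A ) -> T
( unit ) -> T
( unit ) -> A
( unit ) -> ( T )
( unit ) -> ( A )
( unit ) -> ( str )

[T [A ( [T [A unit]] )] -> [T [A ( [T [A str]] )]]]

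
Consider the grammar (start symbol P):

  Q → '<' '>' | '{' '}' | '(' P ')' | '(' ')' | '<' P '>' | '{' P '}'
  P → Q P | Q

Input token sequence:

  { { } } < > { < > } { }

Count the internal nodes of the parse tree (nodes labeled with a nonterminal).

12

[P [Q { [P [Q { }]] }] [P [Q < >] [P [Q { [P [Q < >]] }] [P [Q { }]]]]]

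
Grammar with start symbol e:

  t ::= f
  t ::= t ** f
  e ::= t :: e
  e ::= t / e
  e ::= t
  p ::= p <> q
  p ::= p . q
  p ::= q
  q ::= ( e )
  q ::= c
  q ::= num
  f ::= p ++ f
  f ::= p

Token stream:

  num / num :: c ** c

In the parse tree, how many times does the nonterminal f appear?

[e [t [f [p [q num]]]] / [e [t [f [p [q num]]]] :: [e [t [t [f [p [q c]]]] ** [f [p [q c]]]]]]]

4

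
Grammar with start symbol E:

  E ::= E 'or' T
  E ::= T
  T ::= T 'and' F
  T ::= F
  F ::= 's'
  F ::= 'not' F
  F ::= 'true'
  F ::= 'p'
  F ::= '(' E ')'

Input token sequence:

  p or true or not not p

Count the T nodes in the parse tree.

3

[E [E [E [T [F p]]] or [T [F true]]] or [T [F not [F not [F p]]]]]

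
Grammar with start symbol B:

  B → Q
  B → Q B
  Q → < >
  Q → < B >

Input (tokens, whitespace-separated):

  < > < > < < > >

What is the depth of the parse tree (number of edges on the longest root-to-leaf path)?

[B [Q < >] [B [Q < >] [B [Q < [B [Q < >]] >]]]]

6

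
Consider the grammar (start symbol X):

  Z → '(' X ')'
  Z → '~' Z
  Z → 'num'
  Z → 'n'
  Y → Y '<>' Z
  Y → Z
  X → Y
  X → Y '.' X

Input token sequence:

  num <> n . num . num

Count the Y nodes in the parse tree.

[X [Y [Y [Z num]] <> [Z n]] . [X [Y [Z num]] . [X [Y [Z num]]]]]

4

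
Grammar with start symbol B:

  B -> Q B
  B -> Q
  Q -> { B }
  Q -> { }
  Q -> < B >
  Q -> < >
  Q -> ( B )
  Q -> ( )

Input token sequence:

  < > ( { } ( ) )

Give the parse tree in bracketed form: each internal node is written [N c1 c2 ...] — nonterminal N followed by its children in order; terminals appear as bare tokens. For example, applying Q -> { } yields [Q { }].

[B [Q < >] [B [Q ( [B [Q { }] [B [Q ( )]]] )]]]

B
Q B
< > B
< > Q
< > ( B )
< > ( Q B )
< > ( { } B )
< > ( { } Q )
< > ( { } ( ) )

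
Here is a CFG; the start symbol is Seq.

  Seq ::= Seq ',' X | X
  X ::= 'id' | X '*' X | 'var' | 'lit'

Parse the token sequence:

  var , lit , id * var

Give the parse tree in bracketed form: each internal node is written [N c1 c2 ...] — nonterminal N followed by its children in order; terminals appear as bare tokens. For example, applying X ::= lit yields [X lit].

Seq
Seq , X
Seq , X , X
X , X , X
var , X , X
var , lit , X
var , lit , X * X
var , lit , id * X
var , lit , id * var

[Seq [Seq [Seq [X var]] , [X lit]] , [X [X id] * [X var]]]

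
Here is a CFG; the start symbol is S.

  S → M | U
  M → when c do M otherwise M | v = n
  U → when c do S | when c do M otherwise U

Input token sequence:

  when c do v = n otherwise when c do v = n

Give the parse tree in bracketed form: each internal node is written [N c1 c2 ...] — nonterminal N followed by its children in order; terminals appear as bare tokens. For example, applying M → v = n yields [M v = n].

[S [U when c do [M v = n] otherwise [U when c do [S [M v = n]]]]]

S
U
when c do M otherwise U
when c do v = n otherwise U
when c do v = n otherwise when c do S
when c do v = n otherwise when c do M
when c do v = n otherwise when c do v = n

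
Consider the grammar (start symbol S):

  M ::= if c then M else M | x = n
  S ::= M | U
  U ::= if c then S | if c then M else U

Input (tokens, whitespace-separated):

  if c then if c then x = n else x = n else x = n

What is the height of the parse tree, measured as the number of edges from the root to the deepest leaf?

[S [M if c then [M if c then [M x = n] else [M x = n]] else [M x = n]]]

4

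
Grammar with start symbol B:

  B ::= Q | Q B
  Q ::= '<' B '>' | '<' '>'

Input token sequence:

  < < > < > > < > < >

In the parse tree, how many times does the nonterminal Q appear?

[B [Q < [B [Q < >] [B [Q < >]]] >] [B [Q < >] [B [Q < >]]]]

5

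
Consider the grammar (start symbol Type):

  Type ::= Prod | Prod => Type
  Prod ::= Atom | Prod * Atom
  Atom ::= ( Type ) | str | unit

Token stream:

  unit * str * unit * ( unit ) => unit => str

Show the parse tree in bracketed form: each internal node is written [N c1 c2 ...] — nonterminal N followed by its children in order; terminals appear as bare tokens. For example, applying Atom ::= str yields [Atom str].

Type
Prod => Type
Prod * Atom => Type
Prod * Atom * Atom => Type
Prod * Atom * Atom * Atom => Type
Atom * Atom * Atom * Atom => Type
unit * Atom * Atom * Atom => Type
unit * str * Atom * Atom => Type
unit * str * unit * Atom => Type
unit * str * unit * ( Type ) => Type
unit * str * unit * ( Prod ) => Type
unit * str * unit * ( Atom ) => Type
unit * str * unit * ( unit ) => Type
unit * str * unit * ( unit ) => Prod => Type
unit * str * unit * ( unit ) => Atom => Type
unit * str * unit * ( unit ) => unit => Type
unit * str * unit * ( unit ) => unit => Prod
unit * str * unit * ( unit ) => unit => Atom
unit * str * unit * ( unit ) => unit => str

[Type [Prod [Prod [Prod [Prod [Atom unit]] * [Atom str]] * [Atom unit]] * [Atom ( [Type [Prod [Atom unit]]] )]] => [Type [Prod [Atom unit]] => [Type [Prod [Atom str]]]]]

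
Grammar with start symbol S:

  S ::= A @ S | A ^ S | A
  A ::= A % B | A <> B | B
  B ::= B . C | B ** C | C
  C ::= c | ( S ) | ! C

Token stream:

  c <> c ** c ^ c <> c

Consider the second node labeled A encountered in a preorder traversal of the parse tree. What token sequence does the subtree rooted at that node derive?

[S [A [A [B [C c]]] <> [B [B [C c]] ** [C c]]] ^ [S [A [A [B [C c]]] <> [B [C c]]]]]

c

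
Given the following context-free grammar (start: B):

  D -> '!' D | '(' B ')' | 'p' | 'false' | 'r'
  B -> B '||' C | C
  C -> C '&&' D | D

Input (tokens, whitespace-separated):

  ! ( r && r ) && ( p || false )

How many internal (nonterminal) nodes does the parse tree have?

[B [C [C [D ! [D ( [B [C [C [D r]] && [D r]]] )]]] && [D ( [B [B [C [D p]]] || [C [D false]]] )]]]

17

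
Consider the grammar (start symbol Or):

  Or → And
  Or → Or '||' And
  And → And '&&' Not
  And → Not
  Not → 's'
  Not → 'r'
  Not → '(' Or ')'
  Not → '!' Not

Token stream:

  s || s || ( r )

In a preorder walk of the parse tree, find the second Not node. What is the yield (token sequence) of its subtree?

[Or [Or [Or [And [Not s]]] || [And [Not s]]] || [And [Not ( [Or [And [Not r]]] )]]]

s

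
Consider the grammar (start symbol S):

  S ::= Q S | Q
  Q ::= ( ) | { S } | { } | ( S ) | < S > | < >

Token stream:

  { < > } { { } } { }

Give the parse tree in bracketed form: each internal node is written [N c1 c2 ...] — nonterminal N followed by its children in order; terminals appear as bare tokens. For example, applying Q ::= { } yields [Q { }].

S
Q S
{ S } S
{ Q } S
{ < > } S
{ < > } Q S
{ < > } { S } S
{ < > } { Q } S
{ < > } { { } } S
{ < > } { { } } Q
{ < > } { { } } { }

[S [Q { [S [Q < >]] }] [S [Q { [S [Q { }]] }] [S [Q { }]]]]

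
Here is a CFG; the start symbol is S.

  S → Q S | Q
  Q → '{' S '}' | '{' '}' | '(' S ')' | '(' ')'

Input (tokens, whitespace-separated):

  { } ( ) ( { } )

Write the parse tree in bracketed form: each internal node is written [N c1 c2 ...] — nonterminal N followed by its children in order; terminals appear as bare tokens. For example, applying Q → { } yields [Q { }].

[S [Q { }] [S [Q ( )] [S [Q ( [S [Q { }]] )]]]]

S
Q S
{ } S
{ } Q S
{ } ( ) S
{ } ( ) Q
{ } ( ) ( S )
{ } ( ) ( Q )
{ } ( ) ( { } )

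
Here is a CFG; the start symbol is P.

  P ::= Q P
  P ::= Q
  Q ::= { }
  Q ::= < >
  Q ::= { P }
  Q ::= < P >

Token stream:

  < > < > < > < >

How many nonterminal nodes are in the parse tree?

8

[P [Q < >] [P [Q < >] [P [Q < >] [P [Q < >]]]]]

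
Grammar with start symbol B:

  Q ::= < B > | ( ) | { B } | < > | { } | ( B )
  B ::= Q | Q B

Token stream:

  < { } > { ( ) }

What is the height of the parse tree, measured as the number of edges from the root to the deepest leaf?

[B [Q < [B [Q { }]] >] [B [Q { [B [Q ( )]] }]]]

5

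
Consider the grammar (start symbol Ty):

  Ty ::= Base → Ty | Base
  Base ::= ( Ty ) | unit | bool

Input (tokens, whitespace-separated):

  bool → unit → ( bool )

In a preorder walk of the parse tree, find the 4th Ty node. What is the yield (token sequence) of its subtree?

[Ty [Base bool] → [Ty [Base unit] → [Ty [Base ( [Ty [Base bool]] )]]]]

bool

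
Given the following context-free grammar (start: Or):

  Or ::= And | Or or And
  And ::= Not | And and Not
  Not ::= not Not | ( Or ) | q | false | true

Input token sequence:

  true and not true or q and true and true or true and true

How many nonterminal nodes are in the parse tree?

[Or [Or [Or [And [And [Not true]] and [Not not [Not true]]]] or [And [And [And [Not q]] and [Not true]] and [Not true]]] or [And [And [Not true]] and [Not true]]]

18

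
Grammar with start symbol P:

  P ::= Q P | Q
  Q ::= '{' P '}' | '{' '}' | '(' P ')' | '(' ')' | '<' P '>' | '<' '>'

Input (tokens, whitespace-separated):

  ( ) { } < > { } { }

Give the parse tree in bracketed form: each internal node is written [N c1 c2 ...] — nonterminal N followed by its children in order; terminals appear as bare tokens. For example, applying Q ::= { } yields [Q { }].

P
Q P
( ) P
( ) Q P
( ) { } P
( ) { } Q P
( ) { } < > P
( ) { } < > Q P
( ) { } < > { } P
( ) { } < > { } Q
( ) { } < > { } { }

[P [Q ( )] [P [Q { }] [P [Q < >] [P [Q { }] [P [Q { }]]]]]]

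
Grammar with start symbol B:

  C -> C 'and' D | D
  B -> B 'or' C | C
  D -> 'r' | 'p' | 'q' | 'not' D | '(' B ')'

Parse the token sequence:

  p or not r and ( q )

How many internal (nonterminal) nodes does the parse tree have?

[B [B [C [D p]]] or [C [C [D not [D r]]] and [D ( [B [C [D q]]] )]]]

12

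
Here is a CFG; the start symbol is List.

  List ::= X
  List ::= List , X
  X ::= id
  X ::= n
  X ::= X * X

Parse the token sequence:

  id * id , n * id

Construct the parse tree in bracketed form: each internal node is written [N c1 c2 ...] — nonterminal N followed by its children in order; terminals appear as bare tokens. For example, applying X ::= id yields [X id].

List
List , X
X , X
X * X , X
id * X , X
id * id , X
id * id , X * X
id * id , n * X
id * id , n * id

[List [List [X [X id] * [X id]]] , [X [X n] * [X id]]]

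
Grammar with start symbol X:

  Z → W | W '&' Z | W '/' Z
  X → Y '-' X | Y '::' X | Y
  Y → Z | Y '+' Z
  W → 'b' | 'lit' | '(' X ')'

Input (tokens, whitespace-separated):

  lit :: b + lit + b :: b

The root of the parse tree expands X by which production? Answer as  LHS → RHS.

X → Y '::' X

[X [Y [Z [W lit]]] :: [X [Y [Y [Y [Z [W b]]] + [Z [W lit]]] + [Z [W b]]] :: [X [Y [Z [W b]]]]]]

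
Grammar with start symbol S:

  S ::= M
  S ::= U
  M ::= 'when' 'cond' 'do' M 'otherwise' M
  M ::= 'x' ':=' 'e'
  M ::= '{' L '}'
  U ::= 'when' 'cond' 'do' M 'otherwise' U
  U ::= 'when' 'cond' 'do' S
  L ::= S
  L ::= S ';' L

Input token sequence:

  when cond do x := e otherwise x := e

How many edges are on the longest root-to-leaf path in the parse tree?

[S [M when cond do [M x := e] otherwise [M x := e]]]

3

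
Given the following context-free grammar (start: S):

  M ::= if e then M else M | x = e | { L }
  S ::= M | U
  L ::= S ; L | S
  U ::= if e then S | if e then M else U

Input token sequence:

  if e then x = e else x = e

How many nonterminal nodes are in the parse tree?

[S [M if e then [M x = e] else [M x = e]]]

4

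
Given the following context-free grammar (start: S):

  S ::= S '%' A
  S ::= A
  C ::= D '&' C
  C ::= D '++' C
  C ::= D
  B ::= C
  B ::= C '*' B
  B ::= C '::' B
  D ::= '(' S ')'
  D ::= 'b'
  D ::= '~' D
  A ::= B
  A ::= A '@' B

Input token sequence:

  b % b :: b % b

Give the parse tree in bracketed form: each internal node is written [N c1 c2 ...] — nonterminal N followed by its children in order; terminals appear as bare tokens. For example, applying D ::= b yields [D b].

S
S % A
S % A % A
A % A % A
B % A % A
C % A % A
D % A % A
b % A % A
b % B % A
b % C :: B % A
b % D :: B % A
b % b :: B % A
b % b :: C % A
b % b :: D % A
b % b :: b % A
b % b :: b % B
b % b :: b % C
b % b :: b % D
b % b :: b % b

[S [S [S [A [B [C [D b]]]]] % [A [B [C [D b]] :: [B [C [D b]]]]]] % [A [B [C [D b]]]]]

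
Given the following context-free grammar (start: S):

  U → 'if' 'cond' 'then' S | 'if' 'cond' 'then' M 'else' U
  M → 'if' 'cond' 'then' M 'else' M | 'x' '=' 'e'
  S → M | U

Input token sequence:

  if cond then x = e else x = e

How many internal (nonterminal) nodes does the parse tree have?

[S [M if cond then [M x = e] else [M x = e]]]

4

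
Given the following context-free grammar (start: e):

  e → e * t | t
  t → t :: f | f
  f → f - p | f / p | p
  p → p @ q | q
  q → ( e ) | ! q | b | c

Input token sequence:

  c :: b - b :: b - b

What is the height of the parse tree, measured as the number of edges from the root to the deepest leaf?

[e [t [t [t [f [p [q c]]]] :: [f [f [p [q b]]] - [p [q b]]]] :: [f [f [p [q b]]] - [p [q b]]]]]

7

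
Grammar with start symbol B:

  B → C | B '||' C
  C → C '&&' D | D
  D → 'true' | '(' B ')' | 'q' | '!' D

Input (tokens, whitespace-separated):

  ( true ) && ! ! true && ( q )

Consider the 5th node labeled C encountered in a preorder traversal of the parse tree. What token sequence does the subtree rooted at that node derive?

q

[B [C [C [C [D ( [B [C [D true]]] )]] && [D ! [D ! [D true]]]] && [D ( [B [C [D q]]] )]]]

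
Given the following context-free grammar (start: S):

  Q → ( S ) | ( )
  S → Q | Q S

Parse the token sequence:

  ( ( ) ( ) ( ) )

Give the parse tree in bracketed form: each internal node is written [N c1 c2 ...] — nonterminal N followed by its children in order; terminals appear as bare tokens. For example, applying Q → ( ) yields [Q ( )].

S
Q
( S )
( Q S )
( ( ) S )
( ( ) Q S )
( ( ) ( ) S )
( ( ) ( ) Q )
( ( ) ( ) ( ) )

[S [Q ( [S [Q ( )] [S [Q ( )] [S [Q ( )]]]] )]]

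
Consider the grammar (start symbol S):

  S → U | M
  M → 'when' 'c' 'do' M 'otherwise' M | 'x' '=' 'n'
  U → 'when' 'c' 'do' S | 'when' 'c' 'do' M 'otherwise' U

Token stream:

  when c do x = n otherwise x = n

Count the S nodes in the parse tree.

1

[S [M when c do [M x = n] otherwise [M x = n]]]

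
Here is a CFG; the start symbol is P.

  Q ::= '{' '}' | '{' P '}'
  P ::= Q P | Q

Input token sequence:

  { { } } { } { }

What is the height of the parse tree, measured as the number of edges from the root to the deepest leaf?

[P [Q { [P [Q { }]] }] [P [Q { }] [P [Q { }]]]]

4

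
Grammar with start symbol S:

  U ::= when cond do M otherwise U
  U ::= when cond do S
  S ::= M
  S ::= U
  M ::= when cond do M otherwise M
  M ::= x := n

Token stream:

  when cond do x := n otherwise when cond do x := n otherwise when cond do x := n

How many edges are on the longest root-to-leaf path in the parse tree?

[S [U when cond do [M x := n] otherwise [U when cond do [M x := n] otherwise [U when cond do [S [M x := n]]]]]]

6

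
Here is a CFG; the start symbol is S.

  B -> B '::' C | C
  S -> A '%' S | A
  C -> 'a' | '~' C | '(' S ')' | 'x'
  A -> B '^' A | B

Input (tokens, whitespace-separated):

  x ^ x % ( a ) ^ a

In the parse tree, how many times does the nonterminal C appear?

5

[S [A [B [C x]] ^ [A [B [C x]]]] % [S [A [B [C ( [S [A [B [C a]]]] )]] ^ [A [B [C a]]]]]]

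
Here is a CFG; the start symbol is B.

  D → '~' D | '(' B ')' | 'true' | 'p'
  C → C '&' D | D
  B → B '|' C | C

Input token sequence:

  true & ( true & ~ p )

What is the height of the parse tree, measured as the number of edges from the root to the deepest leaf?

[B [C [C [D true]] & [D ( [B [C [C [D true]] & [D ~ [D p]]]] )]]]

7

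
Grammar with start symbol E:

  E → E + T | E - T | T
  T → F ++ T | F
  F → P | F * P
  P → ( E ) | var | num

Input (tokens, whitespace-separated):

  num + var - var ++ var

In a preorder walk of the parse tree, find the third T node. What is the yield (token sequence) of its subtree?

var ++ var

[E [E [E [T [F [P num]]]] + [T [F [P var]]]] - [T [F [P var]] ++ [T [F [P var]]]]]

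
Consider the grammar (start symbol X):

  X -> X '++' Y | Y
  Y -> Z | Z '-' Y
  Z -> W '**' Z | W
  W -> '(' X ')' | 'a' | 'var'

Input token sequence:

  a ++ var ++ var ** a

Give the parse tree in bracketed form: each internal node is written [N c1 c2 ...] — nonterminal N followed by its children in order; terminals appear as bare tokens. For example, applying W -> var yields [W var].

X
X ++ Y
X ++ Y ++ Y
Y ++ Y ++ Y
Z ++ Y ++ Y
W ++ Y ++ Y
a ++ Y ++ Y
a ++ Z ++ Y
a ++ W ++ Y
a ++ var ++ Y
a ++ var ++ Z
a ++ var ++ W ** Z
a ++ var ++ var ** Z
a ++ var ++ var ** W
a ++ var ++ var ** a

[X [X [X [Y [Z [W a]]]] ++ [Y [Z [W var]]]] ++ [Y [Z [W var] ** [Z [W a]]]]]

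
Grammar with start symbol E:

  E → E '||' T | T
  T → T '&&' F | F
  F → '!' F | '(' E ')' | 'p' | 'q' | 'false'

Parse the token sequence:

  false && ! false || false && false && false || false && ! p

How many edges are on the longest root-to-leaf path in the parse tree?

[E [E [E [T [T [F false]] && [F ! [F false]]]] || [T [T [T [F false]] && [F false]] && [F false]]] || [T [T [F false]] && [F ! [F p]]]]

6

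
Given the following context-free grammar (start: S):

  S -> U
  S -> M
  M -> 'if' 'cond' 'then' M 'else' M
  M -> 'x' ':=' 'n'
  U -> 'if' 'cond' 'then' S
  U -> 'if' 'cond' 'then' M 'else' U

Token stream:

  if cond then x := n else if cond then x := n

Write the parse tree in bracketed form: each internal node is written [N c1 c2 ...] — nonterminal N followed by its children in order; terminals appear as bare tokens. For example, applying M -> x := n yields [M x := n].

[S [U if cond then [M x := n] else [U if cond then [S [M x := n]]]]]

S
U
if cond then M else U
if cond then x := n else U
if cond then x := n else if cond then S
if cond then x := n else if cond then M
if cond then x := n else if cond then x := n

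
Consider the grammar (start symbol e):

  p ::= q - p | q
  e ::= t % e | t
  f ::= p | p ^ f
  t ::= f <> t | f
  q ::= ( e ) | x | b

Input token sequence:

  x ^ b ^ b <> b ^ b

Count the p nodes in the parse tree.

5

[e [t [f [p [q x]] ^ [f [p [q b]] ^ [f [p [q b]]]]] <> [t [f [p [q b]] ^ [f [p [q b]]]]]]]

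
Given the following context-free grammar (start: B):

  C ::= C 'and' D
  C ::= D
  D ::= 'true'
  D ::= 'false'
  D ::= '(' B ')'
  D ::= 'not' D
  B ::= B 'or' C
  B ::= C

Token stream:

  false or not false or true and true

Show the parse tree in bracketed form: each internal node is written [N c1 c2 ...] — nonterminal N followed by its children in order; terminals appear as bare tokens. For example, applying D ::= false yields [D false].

B
B or C
B or C or C
C or C or C
D or C or C
false or C or C
false or D or C
false or not D or C
false or not false or C
false or not false or C and D
false or not false or D and D
false or not false or true and D
false or not false or true and true

[B [B [B [C [D false]]] or [C [D not [D false]]]] or [C [C [D true]] and [D true]]]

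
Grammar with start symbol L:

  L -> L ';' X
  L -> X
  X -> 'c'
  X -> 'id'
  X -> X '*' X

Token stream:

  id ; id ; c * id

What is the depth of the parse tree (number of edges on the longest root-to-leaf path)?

4

[L [L [L [X id]] ; [X id]] ; [X [X c] * [X id]]]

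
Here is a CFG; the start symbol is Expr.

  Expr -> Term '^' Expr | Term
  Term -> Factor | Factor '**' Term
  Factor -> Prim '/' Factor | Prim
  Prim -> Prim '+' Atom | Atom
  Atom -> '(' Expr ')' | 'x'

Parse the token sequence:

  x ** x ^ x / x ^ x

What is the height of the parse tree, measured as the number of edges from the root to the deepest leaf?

7

[Expr [Term [Factor [Prim [Atom x]]] ** [Term [Factor [Prim [Atom x]]]]] ^ [Expr [Term [Factor [Prim [Atom x]] / [Factor [Prim [Atom x]]]]] ^ [Expr [Term [Factor [Prim [Atom x]]]]]]]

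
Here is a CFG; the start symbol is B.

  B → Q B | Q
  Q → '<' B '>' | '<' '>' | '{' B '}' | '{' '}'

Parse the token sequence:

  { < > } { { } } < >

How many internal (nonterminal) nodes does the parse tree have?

10

[B [Q { [B [Q < >]] }] [B [Q { [B [Q { }]] }] [B [Q < >]]]]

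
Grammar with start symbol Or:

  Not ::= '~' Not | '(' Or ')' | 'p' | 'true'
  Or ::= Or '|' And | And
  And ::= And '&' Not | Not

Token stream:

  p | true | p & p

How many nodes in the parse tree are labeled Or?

3

[Or [Or [Or [And [Not p]]] | [And [Not true]]] | [And [And [Not p]] & [Not p]]]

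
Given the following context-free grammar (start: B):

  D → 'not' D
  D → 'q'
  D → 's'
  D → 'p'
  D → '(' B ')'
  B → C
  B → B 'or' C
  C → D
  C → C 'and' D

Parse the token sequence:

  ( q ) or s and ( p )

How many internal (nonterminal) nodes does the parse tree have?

14

[B [B [C [D ( [B [C [D q]]] )]]] or [C [C [D s]] and [D ( [B [C [D p]]] )]]]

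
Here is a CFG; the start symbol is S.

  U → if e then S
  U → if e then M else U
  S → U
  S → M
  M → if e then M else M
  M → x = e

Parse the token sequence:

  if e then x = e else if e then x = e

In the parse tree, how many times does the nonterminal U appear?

2

[S [U if e then [M x = e] else [U if e then [S [M x = e]]]]]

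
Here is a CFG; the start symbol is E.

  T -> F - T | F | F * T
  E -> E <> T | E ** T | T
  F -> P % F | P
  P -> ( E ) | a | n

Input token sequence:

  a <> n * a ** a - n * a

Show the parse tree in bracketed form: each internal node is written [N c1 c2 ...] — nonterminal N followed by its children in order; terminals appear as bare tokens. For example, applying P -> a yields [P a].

[E [E [E [T [F [P a]]]] <> [T [F [P n]] * [T [F [P a]]]]] ** [T [F [P a]] - [T [F [P n]] * [T [F [P a]]]]]]

E
E ** T
E <> T ** T
T <> T ** T
F <> T ** T
P <> T ** T
a <> T ** T
a <> F * T ** T
a <> P * T ** T
a <> n * T ** T
a <> n * F ** T
a <> n * P ** T
a <> n * a ** T
a <> n * a ** F - T
a <> n * a ** P - T
a <> n * a ** a - T
a <> n * a ** a - F * T
a <> n * a ** a - P * T
a <> n * a ** a - n * T
a <> n * a ** a - n * F
a <> n * a ** a - n * P
a <> n * a ** a - n * a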